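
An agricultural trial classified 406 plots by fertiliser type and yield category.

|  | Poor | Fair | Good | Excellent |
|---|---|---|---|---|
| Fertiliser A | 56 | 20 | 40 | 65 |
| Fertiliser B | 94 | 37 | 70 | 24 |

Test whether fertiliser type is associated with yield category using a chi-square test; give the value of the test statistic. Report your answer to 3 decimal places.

Row totals: 181, 225. Column totals: 150, 57, 110, 89. Grand total N = 406.
Expected counts (row total × column total / N):
  Fertiliser A, Poor: 181×150/406 = 66.8719
  Fertiliser A, Fair: 181×57/406 = 25.4113
  Fertiliser A, Good: 181×110/406 = 49.0394
  Fertiliser A, Excellent: 181×89/406 = 39.6773
  Fertiliser B, Poor: 225×150/406 = 83.1281
  Fertiliser B, Fair: 225×57/406 = 31.5887
  Fertiliser B, Good: 225×110/406 = 60.9606
  Fertiliser B, Excellent: 225×89/406 = 49.3227
Contributions (O − E)²/E:
  (56 − 66.8719)²/66.8719 = 1.7675
  (20 − 25.4113)²/25.4113 = 1.1523
  (40 − 49.0394)²/49.0394 = 1.6662
  (65 − 39.6773)²/39.6773 = 16.1614
  (94 − 83.1281)²/83.1281 = 1.4219
  (37 − 31.5887)²/31.5887 = 0.9270
  (70 − 60.9606)²/60.9606 = 1.3404
  (24 − 49.3227)²/49.3227 = 13.0009
χ² = 1.7675 + 1.1523 + 1.6662 + 16.1614 + 1.4219 + 0.9270 + 1.3404 + 13.0009 = 37.438

37.438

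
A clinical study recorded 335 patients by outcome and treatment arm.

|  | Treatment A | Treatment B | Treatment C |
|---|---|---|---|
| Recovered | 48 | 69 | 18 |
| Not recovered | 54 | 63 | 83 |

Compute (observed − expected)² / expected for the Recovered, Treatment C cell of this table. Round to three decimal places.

Row total (Recovered) = 135; column total (Treatment C) = 101; N = 335.
Expected count E = 135 × 101 / 335 = 40.7015.
Contribution = (O − E)²/E = (18 − 40.7015)² / 40.7015 = 12.662.

12.662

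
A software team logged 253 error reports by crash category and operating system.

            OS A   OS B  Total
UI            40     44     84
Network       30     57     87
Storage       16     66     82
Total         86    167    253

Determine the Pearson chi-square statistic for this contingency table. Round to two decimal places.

Grand total N = 253.
Expected counts (row total × column total / N):
  UI, OS A: 84×86/253 = 28.553
  UI, OS B: 84×167/253 = 55.447
  Network, OS A: 87×86/253 = 29.573
  Network, OS B: 87×167/253 = 57.427
  Storage, OS A: 82×86/253 = 27.874
  Storage, OS B: 82×167/253 = 54.126
Contributions (O − E)²/E:
  (40 − 28.553)²/28.553 = 4.5891
  (44 − 55.447)²/55.447 = 2.3632
  (30 − 29.573)²/29.573 = 0.0062
  (57 − 57.427)²/57.427 = 0.0032
  (16 − 27.874)²/27.874 = 5.0582
  (66 − 54.126)²/54.126 = 2.6049
χ² = 4.5891 + 2.3632 + 0.0062 + 0.0032 + 5.0582 + 2.6049 = 14.62

14.62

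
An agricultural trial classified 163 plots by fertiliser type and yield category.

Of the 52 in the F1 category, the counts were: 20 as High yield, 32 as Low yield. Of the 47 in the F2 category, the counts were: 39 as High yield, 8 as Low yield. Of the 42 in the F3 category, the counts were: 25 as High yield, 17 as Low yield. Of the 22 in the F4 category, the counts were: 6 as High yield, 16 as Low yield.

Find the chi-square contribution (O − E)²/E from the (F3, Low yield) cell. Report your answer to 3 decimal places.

0.174

Row total (F3) = 42; column total (Low yield) = 73; N = 163.
Expected count E = 42 × 73 / 163 = 18.8098.
Contribution = (O − E)²/E = (17 − 18.8098)² / 18.8098 = 0.174.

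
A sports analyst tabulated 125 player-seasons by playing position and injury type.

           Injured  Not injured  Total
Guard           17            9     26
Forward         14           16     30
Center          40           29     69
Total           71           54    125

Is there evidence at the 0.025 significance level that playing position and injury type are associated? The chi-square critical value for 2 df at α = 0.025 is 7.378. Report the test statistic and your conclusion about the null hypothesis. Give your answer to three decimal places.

2.075; fail to reject H₀

Grand total N = 125.
Expected counts (row total × column total / N):
  Guard, Injured: 26×71/125 = 14.7680
  Guard, Not injured: 26×54/125 = 11.2320
  Forward, Injured: 30×71/125 = 17.0400
  Forward, Not injured: 30×54/125 = 12.9600
  Center, Injured: 69×71/125 = 39.1920
  Center, Not injured: 69×54/125 = 29.8080
Contributions (O − E)²/E:
  (17 − 14.7680)²/14.7680 = 0.3373
  (9 − 11.2320)²/11.2320 = 0.4435
  (14 − 17.0400)²/17.0400 = 0.5423
  (16 − 12.9600)²/12.9600 = 0.7131
  (40 − 39.1920)²/39.1920 = 0.0167
  (29 − 29.8080)²/29.8080 = 0.0219
χ² = 0.3373 + 0.4435 + 0.5423 + 0.7131 + 0.0167 + 0.0219 = 2.075
df = (3−1)(2−1) = 2. Since 2.075 < 7.378, fail to reject the null hypothesis of independence at α = 0.025.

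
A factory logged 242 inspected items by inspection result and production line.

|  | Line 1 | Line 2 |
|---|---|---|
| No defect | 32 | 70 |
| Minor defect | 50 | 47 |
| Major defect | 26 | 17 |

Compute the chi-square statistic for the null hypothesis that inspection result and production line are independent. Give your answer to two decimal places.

Row totals: 102, 97, 43. Column totals: 108, 134. Grand total N = 242.
Expected counts (row total × column total / N):
  No defect, Line 1: 102×108/242 = 45.521
  No defect, Line 2: 102×134/242 = 56.479
  Minor defect, Line 1: 97×108/242 = 43.289
  Minor defect, Line 2: 97×134/242 = 53.711
  Major defect, Line 1: 43×108/242 = 19.190
  Major defect, Line 2: 43×134/242 = 23.810
Contributions (O − E)²/E:
  (32 − 45.521)²/45.521 = 4.0161
  (70 − 56.479)²/56.479 = 3.2369
  (50 − 43.289)²/43.289 = 1.0404
  (47 − 53.711)²/53.711 = 0.8385
  (26 − 19.190)²/19.190 = 2.4167
  (17 − 23.810)²/23.810 = 1.9478
χ² = 4.0161 + 3.2369 + 1.0404 + 0.8385 + 2.4167 + 1.9478 = 13.50

13.50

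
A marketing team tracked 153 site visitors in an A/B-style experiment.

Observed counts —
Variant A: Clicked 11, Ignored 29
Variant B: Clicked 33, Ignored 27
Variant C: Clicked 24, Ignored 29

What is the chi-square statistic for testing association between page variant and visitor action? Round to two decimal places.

Row totals: 40, 60, 53. Column totals: 68, 85. Grand total N = 153.
Expected counts (row total × column total / N):
  Variant A, Clicked: 40×68/153 = 17.778
  Variant A, Ignored: 40×85/153 = 22.222
  Variant B, Clicked: 60×68/153 = 26.667
  Variant B, Ignored: 60×85/153 = 33.333
  Variant C, Clicked: 53×68/153 = 23.556
  Variant C, Ignored: 53×85/153 = 29.444
Contributions (O − E)²/E:
  (11 − 17.778)²/17.778 = 2.5842
  (29 − 22.222)²/22.222 = 2.0674
  (33 − 26.667)²/26.667 = 1.5040
  (27 − 33.333)²/33.333 = 1.2032
  (24 − 23.556)²/23.556 = 0.0084
  (29 − 29.444)²/29.444 = 0.0067
χ² = 2.5842 + 2.0674 + 1.5040 + 1.2032 + 0.0084 + 0.0067 = 7.37

7.37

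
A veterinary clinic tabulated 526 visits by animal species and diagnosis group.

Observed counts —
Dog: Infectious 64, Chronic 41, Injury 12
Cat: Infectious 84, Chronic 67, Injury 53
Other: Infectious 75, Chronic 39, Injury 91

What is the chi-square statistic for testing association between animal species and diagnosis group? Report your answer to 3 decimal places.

46.363

Row totals: 117, 204, 205. Column totals: 223, 147, 156. Grand total N = 526.
Expected counts (row total × column total / N):
  Dog, Infectious: 117×223/526 = 49.6027
  Dog, Chronic: 117×147/526 = 32.6977
  Dog, Injury: 117×156/526 = 34.6996
  Cat, Infectious: 204×223/526 = 86.4867
  Cat, Chronic: 204×147/526 = 57.0114
  Cat, Injury: 204×156/526 = 60.5019
  Other, Infectious: 205×223/526 = 86.9106
  Other, Chronic: 205×147/526 = 57.2909
  Other, Injury: 205×156/526 = 60.7985
Contributions (O − E)²/E:
  (64 − 49.6027)²/49.6027 = 4.1789
  (41 − 32.6977)²/32.6977 = 2.1080
  (12 − 34.6996)²/34.6996 = 14.8495
  (84 − 86.4867)²/86.4867 = 0.0715
  (67 − 57.0114)²/57.0114 = 1.7500
  (53 − 60.5019)²/60.5019 = 0.9302
  (75 − 86.9106)²/86.9106 = 1.6323
  (39 − 57.2909)²/57.2909 = 5.8396
  (91 − 60.7985)²/60.7985 = 15.0025
χ² = 4.1789 + 2.1080 + 14.8495 + 0.0715 + 1.7500 + 0.9302 + 1.6323 + 5.8396 + 15.0025 = 46.363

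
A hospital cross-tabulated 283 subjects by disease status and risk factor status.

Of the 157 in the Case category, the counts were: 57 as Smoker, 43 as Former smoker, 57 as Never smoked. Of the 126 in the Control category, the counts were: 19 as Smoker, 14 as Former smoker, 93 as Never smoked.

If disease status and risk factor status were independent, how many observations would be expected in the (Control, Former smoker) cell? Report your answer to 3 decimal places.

Row total (Control) = 126; column total (Former smoker) = 57; grand total N = 283.
Expected count = (row total × column total) / N = 126 × 57 / 283 = 25.378.

25.378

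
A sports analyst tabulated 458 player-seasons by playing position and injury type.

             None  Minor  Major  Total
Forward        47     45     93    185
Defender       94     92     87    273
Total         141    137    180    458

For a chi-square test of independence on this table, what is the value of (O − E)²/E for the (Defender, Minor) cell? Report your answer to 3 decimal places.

1.309

Row total (Defender) = 273; column total (Minor) = 137; N = 458.
Expected count E = 273 × 137 / 458 = 81.6616.
Contribution = (O − E)²/E = (92 − 81.6616)² / 81.6616 = 1.309.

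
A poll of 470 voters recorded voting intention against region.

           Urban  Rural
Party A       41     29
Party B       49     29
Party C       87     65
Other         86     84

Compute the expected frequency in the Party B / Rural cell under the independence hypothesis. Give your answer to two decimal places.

Row total (Party B) = 78; column total (Rural) = 207; grand total N = 470.
Expected count = (row total × column total) / N = 78 × 207 / 470 = 34.35.

34.35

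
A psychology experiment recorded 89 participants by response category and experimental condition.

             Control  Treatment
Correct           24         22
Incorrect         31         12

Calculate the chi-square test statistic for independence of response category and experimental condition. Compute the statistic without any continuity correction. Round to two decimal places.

Row totals: 46, 43. Column totals: 55, 34. Grand total N = 89.
Expected counts (row total × column total / N):
  Correct, Control: 46×55/89 = 28.427
  Correct, Treatment: 46×34/89 = 17.573
  Incorrect, Control: 43×55/89 = 26.573
  Incorrect, Treatment: 43×34/89 = 16.427
Contributions (O − E)²/E:
  (24 − 28.427)²/28.427 = 0.6894
  (22 − 17.573)²/17.573 = 1.1153
  (31 − 26.573)²/26.573 = 0.7375
  (12 − 16.427)²/16.427 = 1.1931
χ² = 0.6894 + 1.1153 + 0.7375 + 1.1931 = 3.74

3.74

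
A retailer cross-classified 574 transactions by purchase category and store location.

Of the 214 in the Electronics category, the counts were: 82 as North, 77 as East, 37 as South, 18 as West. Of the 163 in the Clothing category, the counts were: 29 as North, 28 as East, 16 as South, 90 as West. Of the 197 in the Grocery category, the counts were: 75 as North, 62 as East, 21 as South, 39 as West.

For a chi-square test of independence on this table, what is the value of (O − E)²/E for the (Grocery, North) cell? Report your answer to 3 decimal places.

1.952

Row total (Grocery) = 197; column total (North) = 186; N = 574.
Expected count E = 197 × 186 / 574 = 63.8362.
Contribution = (O − E)²/E = (75 − 63.8362)² / 63.8362 = 1.952.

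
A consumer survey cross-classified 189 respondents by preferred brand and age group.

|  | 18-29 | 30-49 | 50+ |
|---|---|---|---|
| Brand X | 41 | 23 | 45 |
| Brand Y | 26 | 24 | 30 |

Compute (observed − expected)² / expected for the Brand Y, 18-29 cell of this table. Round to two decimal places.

0.20

Row total (Brand Y) = 80; column total (18-29) = 67; N = 189.
Expected count E = 80 × 67 / 189 = 28.360.
Contribution = (O − E)²/E = (26 − 28.360)² / 28.360 = 0.20.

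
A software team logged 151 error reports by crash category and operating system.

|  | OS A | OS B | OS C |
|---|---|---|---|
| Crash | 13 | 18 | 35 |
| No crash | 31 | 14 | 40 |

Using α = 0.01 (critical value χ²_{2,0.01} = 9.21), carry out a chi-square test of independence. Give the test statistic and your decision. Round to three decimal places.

5.900; fail to reject H₀

Row totals: 66, 85. Column totals: 44, 32, 75. Grand total N = 151.
Expected counts (row total × column total / N):
  Crash, OS A: 66×44/151 = 19.23179
  Crash, OS B: 66×32/151 = 13.98675
  Crash, OS C: 66×75/151 = 32.78146
  No crash, OS A: 85×44/151 = 24.76821
  No crash, OS B: 85×32/151 = 18.01325
  No crash, OS C: 85×75/151 = 42.21854
Contributions (O − E)²/E:
  (13 − 19.23179)²/19.23179 = 2.0193
  (18 − 13.98675)²/13.98675 = 1.1515
  (35 − 32.78146)²/32.78146 = 0.1501
  (31 − 24.76821)²/24.76821 = 1.5679
  (14 − 18.01325)²/18.01325 = 0.8941
  (40 − 42.21854)²/42.21854 = 0.1166
χ² = 2.0193 + 1.1515 + 0.1501 + 1.5679 + 0.8941 + 0.1166 = 5.900
df = (2−1)(3−1) = 2. Since 5.900 < 9.21, fail to reject the null hypothesis of independence at α = 0.01.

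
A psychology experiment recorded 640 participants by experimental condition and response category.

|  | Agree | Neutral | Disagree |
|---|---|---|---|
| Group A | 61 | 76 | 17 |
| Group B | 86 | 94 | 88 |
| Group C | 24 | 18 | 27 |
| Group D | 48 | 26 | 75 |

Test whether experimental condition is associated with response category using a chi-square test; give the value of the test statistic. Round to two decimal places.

63.75

Row totals: 154, 268, 69, 149. Column totals: 219, 214, 207. Grand total N = 640.
Expected counts (row total × column total / N):
  Group A, Agree: 154×219/640 = 52.697
  Group A, Neutral: 154×214/640 = 51.494
  Group A, Disagree: 154×207/640 = 49.809
  Group B, Agree: 268×219/640 = 91.706
  Group B, Neutral: 268×214/640 = 89.612
  Group B, Disagree: 268×207/640 = 86.681
  Group C, Agree: 69×219/640 = 23.611
  Group C, Neutral: 69×214/640 = 23.072
  Group C, Disagree: 69×207/640 = 22.317
  Group D, Agree: 149×219/640 = 50.986
  Group D, Neutral: 149×214/640 = 49.822
  Group D, Disagree: 149×207/640 = 48.192
Contributions (O − E)²/E:
  (61 − 52.697)²/52.697 = 1.3082
  (76 − 51.494)²/51.494 = 11.6624
  (17 − 49.809)²/49.809 = 21.6112
  (86 − 91.706)²/91.706 = 0.3550
  (94 − 89.612)²/89.612 = 0.2149
  (88 − 86.681)²/86.681 = 0.0201
  (24 − 23.611)²/23.611 = 0.0064
  (18 − 23.072)²/23.072 = 1.1150
  (27 − 22.317)²/22.317 = 0.9827
  (48 − 50.986)²/50.986 = 0.1749
  (26 − 49.822)²/49.822 = 11.3903
  (75 − 48.192)²/48.192 = 14.9126
χ² = 1.3082 + 11.6624 + 21.6112 + 0.3550 + 0.2149 + 0.0201 + 0.0064 + 1.1150 + 0.9827 + 0.1749 + 11.3903 + 14.9126 = 63.75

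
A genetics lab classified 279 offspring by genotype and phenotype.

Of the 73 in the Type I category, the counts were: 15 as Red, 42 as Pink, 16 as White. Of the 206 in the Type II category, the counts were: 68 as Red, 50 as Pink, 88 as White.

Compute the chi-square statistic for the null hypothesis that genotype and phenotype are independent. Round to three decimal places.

27.154

Row totals: 73, 206. Column totals: 83, 92, 104. Grand total N = 279.
Expected counts (row total × column total / N):
  Type I, Red: 73×83/279 = 21.7168
  Type I, Pink: 73×92/279 = 24.0717
  Type I, White: 73×104/279 = 27.2115
  Type II, Red: 206×83/279 = 61.2832
  Type II, Pink: 206×92/279 = 67.9283
  Type II, White: 206×104/279 = 76.7885
Contributions (O − E)²/E:
  (15 − 21.7168)²/21.7168 = 2.0774
  (42 − 24.0717)²/24.0717 = 13.3528
  (16 − 27.2115)²/27.2115 = 4.6193
  (68 − 61.2832)²/61.2832 = 0.7362
  (50 − 67.9283)²/67.9283 = 4.7318
  (88 − 76.7885)²/76.7885 = 1.6369
χ² = 2.0774 + 13.3528 + 4.6193 + 0.7362 + 4.7318 + 1.6369 = 27.154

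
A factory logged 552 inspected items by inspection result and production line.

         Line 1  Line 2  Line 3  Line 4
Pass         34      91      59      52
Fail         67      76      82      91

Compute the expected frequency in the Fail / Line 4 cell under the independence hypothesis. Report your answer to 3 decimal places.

Row total (Fail) = 316; column total (Line 4) = 143; grand total N = 552.
Expected count = (row total × column total) / N = 316 × 143 / 552 = 81.862.

81.862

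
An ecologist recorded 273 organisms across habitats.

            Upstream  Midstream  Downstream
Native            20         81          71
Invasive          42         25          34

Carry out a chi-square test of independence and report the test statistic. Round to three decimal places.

34.283

Row totals: 172, 101. Column totals: 62, 106, 105. Grand total N = 273.
Expected counts (row total × column total / N):
  Native, Upstream: 172×62/273 = 39.0623
  Native, Midstream: 172×106/273 = 66.7839
  Native, Downstream: 172×105/273 = 66.1538
  Invasive, Upstream: 101×62/273 = 22.9377
  Invasive, Midstream: 101×106/273 = 39.2161
  Invasive, Downstream: 101×105/273 = 38.8462
Contributions (O − E)²/E:
  (20 − 39.0623)²/39.0623 = 9.3024
  (81 − 66.7839)²/66.7839 = 3.0261
  (71 − 66.1538)²/66.1538 = 0.3550
  (42 − 22.9377)²/22.9377 = 15.8417
  (25 − 39.2161)²/39.2161 = 5.1534
  (34 − 38.8462)²/38.8462 = 0.6046
χ² = 9.3024 + 3.0261 + 0.3550 + 15.8417 + 5.1534 + 0.6046 = 34.283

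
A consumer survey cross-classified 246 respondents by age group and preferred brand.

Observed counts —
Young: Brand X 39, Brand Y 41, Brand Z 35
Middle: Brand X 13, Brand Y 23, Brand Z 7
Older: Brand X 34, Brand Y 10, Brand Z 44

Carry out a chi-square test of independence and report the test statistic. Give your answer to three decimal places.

30.579

Row totals: 115, 43, 88. Column totals: 86, 74, 86. Grand total N = 246.
Expected counts (row total × column total / N):
  Young, Brand X: 115×86/246 = 40.20325
  Young, Brand Y: 115×74/246 = 34.59350
  Young, Brand Z: 115×86/246 = 40.20325
  Middle, Brand X: 43×86/246 = 15.03252
  Middle, Brand Y: 43×74/246 = 12.93496
  Middle, Brand Z: 43×86/246 = 15.03252
  Older, Brand X: 88×86/246 = 30.76423
  Older, Brand Y: 88×74/246 = 26.47154
  Older, Brand Z: 88×86/246 = 30.76423
Contributions (O − E)²/E:
  (39 − 40.20325)²/40.20325 = 0.0360
  (41 − 34.59350)²/34.59350 = 1.1864
  (35 − 40.20325)²/40.20325 = 0.6734
  (13 − 15.03252)²/15.03252 = 0.2748
  (23 − 12.93496)²/12.93496 = 7.8319
  (7 − 15.03252)²/15.03252 = 4.2921
  (34 − 30.76423)²/30.76423 = 0.3403
  (10 − 26.47154)²/26.47154 = 10.2492
  (44 − 30.76423)²/30.76423 = 5.6945
χ² = 0.0360 + 1.1864 + 0.6734 + 0.2748 + 7.8319 + 4.2921 + 0.3403 + 10.2492 + 5.6945 = 30.579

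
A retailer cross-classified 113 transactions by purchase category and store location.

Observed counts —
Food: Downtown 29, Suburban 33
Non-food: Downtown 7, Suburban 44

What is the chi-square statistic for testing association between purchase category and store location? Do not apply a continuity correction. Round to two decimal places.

14.08

Row totals: 62, 51. Column totals: 36, 77. Grand total N = 113.
Expected counts (row total × column total / N):
  Food, Downtown: 62×36/113 = 19.752
  Food, Suburban: 62×77/113 = 42.248
  Non-food, Downtown: 51×36/113 = 16.248
  Non-food, Suburban: 51×77/113 = 34.752
Contributions (O − E)²/E:
  (29 − 19.752)²/19.752 = 4.3300
  (33 − 42.248)²/42.248 = 2.0244
  (7 − 16.248)²/16.248 = 5.2638
  (44 − 34.752)²/34.752 = 2.4610
χ² = 4.3300 + 2.0244 + 5.2638 + 2.4610 = 14.08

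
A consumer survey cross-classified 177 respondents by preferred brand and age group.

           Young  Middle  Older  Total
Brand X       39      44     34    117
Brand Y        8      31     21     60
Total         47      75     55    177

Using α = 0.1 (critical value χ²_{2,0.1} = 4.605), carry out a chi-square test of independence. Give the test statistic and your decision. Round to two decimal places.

8.28; reject H₀

Grand total N = 177.
Expected counts (row total × column total / N):
  Brand X, Young: 117×47/177 = 31.0678
  Brand X, Middle: 117×75/177 = 49.5763
  Brand X, Older: 117×55/177 = 36.3559
  Brand Y, Young: 60×47/177 = 15.9322
  Brand Y, Middle: 60×75/177 = 25.4237
  Brand Y, Older: 60×55/177 = 18.6441
Contributions (O − E)²/E:
  (39 − 31.0678)²/31.0678 = 2.0252
  (44 − 49.5763)²/49.5763 = 0.6272
  (34 − 36.3559)²/36.3559 = 0.1527
  (8 − 15.9322)²/15.9322 = 3.9492
  (31 − 25.4237)²/25.4237 = 1.2231
  (21 − 18.6441)²/18.6441 = 0.2977
χ² = 2.0252 + 0.6272 + 0.1527 + 3.9492 + 1.2231 + 0.2977 = 8.28
df = (2−1)(3−1) = 2. Since 8.28 > 4.605, reject the null hypothesis of independence at α = 0.1.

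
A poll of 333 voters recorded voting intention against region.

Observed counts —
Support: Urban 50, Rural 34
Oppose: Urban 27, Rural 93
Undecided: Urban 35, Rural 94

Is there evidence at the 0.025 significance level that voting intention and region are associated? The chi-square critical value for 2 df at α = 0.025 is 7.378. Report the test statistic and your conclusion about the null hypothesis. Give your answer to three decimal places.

Row totals: 84, 120, 129. Column totals: 112, 221. Grand total N = 333.
Expected counts (row total × column total / N):
  Support, Urban: 84×112/333 = 28.2523
  Support, Rural: 84×221/333 = 55.7477
  Oppose, Urban: 120×112/333 = 40.3604
  Oppose, Rural: 120×221/333 = 79.6396
  Undecided, Urban: 129×112/333 = 43.3874
  Undecided, Rural: 129×221/333 = 85.6126
Contributions (O − E)²/E:
  (50 − 28.2523)²/28.2523 = 16.7407
  (34 − 55.7477)²/55.7477 = 8.4840
  (27 − 40.3604)²/40.3604 = 4.4227
  (93 − 79.6396)²/79.6396 = 2.2414
  (35 − 43.3874)²/43.3874 = 1.6214
  (94 − 85.6126)²/85.6126 = 0.8217
χ² = 16.7407 + 8.4840 + 4.4227 + 2.2414 + 1.6214 + 0.8217 = 34.332
df = (3−1)(2−1) = 2. Since 34.332 > 7.378, reject the null hypothesis of independence at α = 0.025.

34.332; reject H₀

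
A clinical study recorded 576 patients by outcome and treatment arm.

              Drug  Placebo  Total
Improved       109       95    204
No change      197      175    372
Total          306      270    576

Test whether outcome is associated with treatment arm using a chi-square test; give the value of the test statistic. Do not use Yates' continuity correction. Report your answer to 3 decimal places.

Grand total N = 576.
Expected counts (row total × column total / N):
  Improved, Drug: 204×306/576 = 108.3750
  Improved, Placebo: 204×270/576 = 95.6250
  No change, Drug: 372×306/576 = 197.6250
  No change, Placebo: 372×270/576 = 174.3750
Contributions (O − E)²/E:
  (109 − 108.3750)²/108.3750 = 0.0036
  (95 − 95.6250)²/95.6250 = 0.0041
  (197 − 197.6250)²/197.6250 = 0.0020
  (175 − 174.3750)²/174.3750 = 0.0022
χ² = 0.0036 + 0.0041 + 0.0020 + 0.0022 = 0.012

0.012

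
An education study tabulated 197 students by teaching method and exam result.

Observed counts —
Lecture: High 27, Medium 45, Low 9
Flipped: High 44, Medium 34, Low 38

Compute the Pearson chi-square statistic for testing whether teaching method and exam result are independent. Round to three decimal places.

17.841

Row totals: 81, 116. Column totals: 71, 79, 47. Grand total N = 197.
Expected counts (row total × column total / N):
  Lecture, High: 81×71/197 = 29.19289
  Lecture, Medium: 81×79/197 = 32.48223
  Lecture, Low: 81×47/197 = 19.32487
  Flipped, High: 116×71/197 = 41.80711
  Flipped, Medium: 116×79/197 = 46.51777
  Flipped, Low: 116×47/197 = 27.67513
Contributions (O − E)²/E:
  (27 − 29.19289)²/29.19289 = 0.1647
  (45 − 32.48223)²/32.48223 = 4.8240
  (9 − 19.32487)²/19.32487 = 5.5164
  (44 − 41.80711)²/41.80711 = 0.1150
  (34 − 46.51777)²/46.51777 = 3.3685
  (38 − 27.67513)²/27.67513 = 3.8519
χ² = 0.1647 + 4.8240 + 5.5164 + 0.1150 + 3.3685 + 3.8519 = 17.841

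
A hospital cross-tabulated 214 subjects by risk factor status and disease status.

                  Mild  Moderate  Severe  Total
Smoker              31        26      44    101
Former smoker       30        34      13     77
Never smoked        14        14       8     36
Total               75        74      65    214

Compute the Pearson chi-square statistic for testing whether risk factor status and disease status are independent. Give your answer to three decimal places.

Grand total N = 214.
Expected counts (row total × column total / N):
  Smoker, Mild: 101×75/214 = 35.3972
  Smoker, Moderate: 101×74/214 = 34.9252
  Smoker, Severe: 101×65/214 = 30.6776
  Former smoker, Mild: 77×75/214 = 26.9860
  Former smoker, Moderate: 77×74/214 = 26.6262
  Former smoker, Severe: 77×65/214 = 23.3879
  Never smoked, Mild: 36×75/214 = 12.6168
  Never smoked, Moderate: 36×74/214 = 12.4486
  Never smoked, Severe: 36×65/214 = 10.9346
Contributions (O − E)²/E:
  (31 − 35.3972)²/35.3972 = 0.5462
  (26 − 34.9252)²/34.9252 = 2.2809
  (44 − 30.6776)²/30.6776 = 5.7855
  (30 − 26.9860)²/26.9860 = 0.3366
  (34 − 26.6262)²/26.6262 = 2.0421
  (13 − 23.3879)²/23.3879 = 4.6139
  (14 − 12.6168)²/12.6168 = 0.1516
  (14 − 12.4486)²/12.4486 = 0.1933
  (8 − 10.9346)²/10.9346 = 0.7876
χ² = 0.5462 + 2.2809 + 5.7855 + 0.3366 + 2.0421 + 4.6139 + 0.1516 + 0.1933 + 0.7876 = 16.738

16.738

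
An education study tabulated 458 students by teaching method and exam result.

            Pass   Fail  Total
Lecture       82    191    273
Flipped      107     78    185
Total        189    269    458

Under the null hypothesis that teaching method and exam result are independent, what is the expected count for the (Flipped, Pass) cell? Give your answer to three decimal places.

Row total (Flipped) = 185; column total (Pass) = 189; grand total N = 458.
Expected count = (row total × column total) / N = 185 × 189 / 458 = 76.343.

76.343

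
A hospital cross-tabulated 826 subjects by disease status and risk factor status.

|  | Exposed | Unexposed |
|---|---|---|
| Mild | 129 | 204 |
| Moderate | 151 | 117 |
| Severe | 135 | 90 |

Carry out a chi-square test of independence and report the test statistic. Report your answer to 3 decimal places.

Row totals: 333, 268, 225. Column totals: 415, 411. Grand total N = 826.
Expected counts (row total × column total / N):
  Mild, Exposed: 333×415/826 = 167.3063
  Mild, Unexposed: 333×411/826 = 165.6937
  Moderate, Exposed: 268×415/826 = 134.6489
  Moderate, Unexposed: 268×411/826 = 133.3511
  Severe, Exposed: 225×415/826 = 113.0448
  Severe, Unexposed: 225×411/826 = 111.9552
Contributions (O − E)²/E:
  (129 − 167.3063)²/167.3063 = 8.7706
  (204 − 165.6937)²/165.6937 = 8.8559
  (151 − 134.6489)²/134.6489 = 1.9856
  (117 − 133.3511)²/133.3511 = 2.0049
  (135 − 113.0448)²/113.0448 = 4.2641
  (90 − 111.9552)²/111.9552 = 4.3056
χ² = 8.7706 + 8.8559 + 1.9856 + 2.0049 + 4.2641 + 4.3056 = 30.187

30.187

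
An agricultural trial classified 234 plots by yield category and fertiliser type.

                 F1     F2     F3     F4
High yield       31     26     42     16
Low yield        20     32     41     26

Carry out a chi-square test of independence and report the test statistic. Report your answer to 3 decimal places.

5.319

Row totals: 115, 119. Column totals: 51, 58, 83, 42. Grand total N = 234.
Expected counts (row total × column total / N):
  High yield, F1: 115×51/234 = 25.06410
  High yield, F2: 115×58/234 = 28.50427
  High yield, F3: 115×83/234 = 40.79060
  High yield, F4: 115×42/234 = 20.64103
  Low yield, F1: 119×51/234 = 25.93590
  Low yield, F2: 119×58/234 = 29.49573
  Low yield, F3: 119×83/234 = 42.20940
  Low yield, F4: 119×42/234 = 21.35897
Contributions (O − E)²/E:
  (31 − 25.06410)²/25.06410 = 1.4058
  (26 − 28.50427)²/28.50427 = 0.2200
  (42 − 40.79060)²/40.79060 = 0.0359
  (16 − 20.64103)²/20.64103 = 1.0435
  (20 − 25.93590)²/25.93590 = 1.3585
  (32 − 29.49573)²/29.49573 = 0.2126
  (41 − 42.20940)²/42.20940 = 0.0347
  (26 − 21.35897)²/21.35897 = 1.0084
χ² = 1.4058 + 0.2200 + 0.0359 + 1.0435 + 1.3585 + 0.2126 + 0.0347 + 1.0084 = 5.319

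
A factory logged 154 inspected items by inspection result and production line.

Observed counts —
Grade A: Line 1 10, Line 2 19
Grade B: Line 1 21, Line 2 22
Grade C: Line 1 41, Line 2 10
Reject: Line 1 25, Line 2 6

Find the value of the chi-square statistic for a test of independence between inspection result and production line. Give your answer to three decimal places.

24.573

Row totals: 29, 43, 51, 31. Column totals: 97, 57. Grand total N = 154.
Expected counts (row total × column total / N):
  Grade A, Line 1: 29×97/154 = 18.2662
  Grade A, Line 2: 29×57/154 = 10.7338
  Grade B, Line 1: 43×97/154 = 27.0844
  Grade B, Line 2: 43×57/154 = 15.9156
  Grade C, Line 1: 51×97/154 = 32.1234
  Grade C, Line 2: 51×57/154 = 18.8766
  Reject, Line 1: 31×97/154 = 19.5260
  Reject, Line 2: 31×57/154 = 11.4740
Contributions (O − E)²/E:
  (10 − 18.2662)²/18.2662 = 3.7408
  (19 − 10.7338)²/10.7338 = 6.3659
  (21 − 27.0844)²/27.0844 = 1.3668
  (22 − 15.9156)²/15.9156 = 2.3260
  (41 − 32.1234)²/32.1234 = 2.4529
  (10 − 18.8766)²/18.8766 = 4.1742
  (25 − 19.5260)²/19.5260 = 1.5346
  (6 − 11.4740)²/11.4740 = 2.6115
χ² = 3.7408 + 6.3659 + 1.3668 + 2.3260 + 2.4529 + 4.1742 + 1.5346 + 2.6115 = 24.573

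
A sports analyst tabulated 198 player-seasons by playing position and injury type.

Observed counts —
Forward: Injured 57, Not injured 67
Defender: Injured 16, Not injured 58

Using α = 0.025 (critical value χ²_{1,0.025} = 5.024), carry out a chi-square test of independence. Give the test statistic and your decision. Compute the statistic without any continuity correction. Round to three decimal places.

11.802; reject H₀

Row totals: 124, 74. Column totals: 73, 125. Grand total N = 198.
Expected counts (row total × column total / N):
  Forward, Injured: 124×73/198 = 45.7172
  Forward, Not injured: 124×125/198 = 78.2828
  Defender, Injured: 74×73/198 = 27.2828
  Defender, Not injured: 74×125/198 = 46.7172
Contributions (O − E)²/E:
  (57 − 45.7172)²/45.7172 = 2.7845
  (67 − 78.2828)²/78.2828 = 1.6262
  (16 − 27.2828)²/27.2828 = 4.6660
  (58 − 46.7172)²/46.7172 = 2.7249
χ² = 2.7845 + 1.6262 + 4.6660 + 2.7249 = 11.802
df = (2−1)(2−1) = 1. Since 11.802 > 5.024, reject the null hypothesis of independence at α = 0.025.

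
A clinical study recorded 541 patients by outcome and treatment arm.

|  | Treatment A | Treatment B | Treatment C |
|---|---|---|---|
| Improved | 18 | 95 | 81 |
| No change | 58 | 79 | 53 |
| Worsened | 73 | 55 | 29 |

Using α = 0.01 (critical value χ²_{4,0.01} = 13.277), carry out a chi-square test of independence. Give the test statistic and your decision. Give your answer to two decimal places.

64.71; reject H₀

Row totals: 194, 190, 157. Column totals: 149, 229, 163. Grand total N = 541.
Expected counts (row total × column total / N):
  Improved, Treatment A: 194×149/541 = 53.431
  Improved, Treatment B: 194×229/541 = 82.118
  Improved, Treatment C: 194×163/541 = 58.451
  No change, Treatment A: 190×149/541 = 52.329
  No change, Treatment B: 190×229/541 = 80.425
  No change, Treatment C: 190×163/541 = 57.246
  Worsened, Treatment A: 157×149/541 = 43.240
  Worsened, Treatment B: 157×229/541 = 66.457
  Worsened, Treatment C: 157×163/541 = 47.303
Contributions (O − E)²/E:
  (18 − 53.431)²/53.431 = 23.4949
  (95 − 82.118)²/82.118 = 2.0208
  (81 − 58.451)²/58.451 = 8.6989
  (58 − 52.329)²/52.329 = 0.6146
  (79 − 80.425)²/80.425 = 0.0252
  (53 − 57.246)²/57.246 = 0.3149
  (73 − 43.240)²/43.240 = 20.4824
  (55 − 66.457)²/66.457 = 1.9752
  (29 − 47.303)²/47.303 = 7.0820
χ² = 23.4949 + 2.0208 + 8.6989 + 0.6146 + 0.0252 + 0.3149 + 20.4824 + 1.9752 + 7.0820 = 64.71
df = (3−1)(3−1) = 4. Since 64.71 > 13.277, reject the null hypothesis of independence at α = 0.01.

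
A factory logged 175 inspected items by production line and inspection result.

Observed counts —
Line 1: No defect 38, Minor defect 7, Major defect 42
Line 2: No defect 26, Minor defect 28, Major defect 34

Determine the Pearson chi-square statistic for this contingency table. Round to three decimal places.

Row totals: 87, 88. Column totals: 64, 35, 76. Grand total N = 175.
Expected counts (row total × column total / N):
  Line 1, No defect: 87×64/175 = 31.81714
  Line 1, Minor defect: 87×35/175 = 17.40000
  Line 1, Major defect: 87×76/175 = 37.78286
  Line 2, No defect: 88×64/175 = 32.18286
  Line 2, Minor defect: 88×35/175 = 17.60000
  Line 2, Major defect: 88×76/175 = 38.21714
Contributions (O − E)²/E:
  (38 − 31.81714)²/31.81714 = 1.2015
  (7 − 17.40000)²/17.40000 = 6.2161
  (42 − 37.78286)²/37.78286 = 0.4707
  (26 − 32.18286)²/32.18286 = 1.1878
  (28 − 17.60000)²/17.60000 = 6.1455
  (34 − 38.21714)²/38.21714 = 0.4653
χ² = 1.2015 + 6.2161 + 0.4707 + 1.1878 + 6.1455 + 0.4653 = 15.687

15.687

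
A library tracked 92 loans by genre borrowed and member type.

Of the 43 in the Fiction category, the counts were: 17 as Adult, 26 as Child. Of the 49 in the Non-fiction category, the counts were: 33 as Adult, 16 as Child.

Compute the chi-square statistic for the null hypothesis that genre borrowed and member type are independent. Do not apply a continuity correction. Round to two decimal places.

Row totals: 43, 49. Column totals: 50, 42. Grand total N = 92.
Expected counts (row total × column total / N):
  Fiction, Adult: 43×50/92 = 23.370
  Fiction, Child: 43×42/92 = 19.630
  Non-fiction, Adult: 49×50/92 = 26.630
  Non-fiction, Child: 49×42/92 = 22.370
Contributions (O − E)²/E:
  (17 − 23.370)²/23.370 = 1.7363
  (26 − 19.630)²/19.630 = 2.0671
  (33 − 26.630)²/26.630 = 1.5237
  (16 − 22.370)²/22.370 = 1.8139
χ² = 1.7363 + 2.0671 + 1.5237 + 1.8139 = 7.14

7.14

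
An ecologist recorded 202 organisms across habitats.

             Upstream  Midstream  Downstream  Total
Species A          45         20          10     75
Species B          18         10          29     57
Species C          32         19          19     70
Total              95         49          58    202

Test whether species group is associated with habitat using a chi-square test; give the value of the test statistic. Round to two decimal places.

Grand total N = 202.
Expected counts (row total × column total / N):
  Species A, Upstream: 75×95/202 = 35.272
  Species A, Midstream: 75×49/202 = 18.193
  Species A, Downstream: 75×58/202 = 21.535
  Species B, Upstream: 57×95/202 = 26.807
  Species B, Midstream: 57×49/202 = 13.827
  Species B, Downstream: 57×58/202 = 16.366
  Species C, Upstream: 70×95/202 = 32.921
  Species C, Midstream: 70×49/202 = 16.980
  Species C, Downstream: 70×58/202 = 20.099
Contributions (O − E)²/E:
  (45 − 35.272)²/35.272 = 2.6830
  (20 − 18.193)²/18.193 = 0.1795
  (10 − 21.535)²/21.535 = 6.1786
  (18 − 26.807)²/26.807 = 2.8934
  (10 − 13.827)²/13.827 = 1.0592
  (29 − 16.366)²/16.366 = 9.7530
  (32 − 32.921)²/32.921 = 0.0258
  (19 − 16.980)²/16.980 = 0.2403
  (19 − 20.099)²/20.099 = 0.0601
χ² = 2.6830 + 0.1795 + 6.1786 + 2.8934 + 1.0592 + 9.7530 + 0.0258 + 0.2403 + 0.0601 = 23.07

23.07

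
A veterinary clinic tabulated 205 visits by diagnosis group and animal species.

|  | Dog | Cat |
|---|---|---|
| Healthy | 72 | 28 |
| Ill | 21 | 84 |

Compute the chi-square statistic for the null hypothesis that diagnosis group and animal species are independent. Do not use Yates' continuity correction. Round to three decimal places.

55.879

Row totals: 100, 105. Column totals: 93, 112. Grand total N = 205.
Expected counts (row total × column total / N):
  Healthy, Dog: 100×93/205 = 45.3659
  Healthy, Cat: 100×112/205 = 54.6341
  Ill, Dog: 105×93/205 = 47.6341
  Ill, Cat: 105×112/205 = 57.3659
Contributions (O − E)²/E:
  (72 − 45.3659)²/45.3659 = 15.6368
  (28 − 54.6341)²/54.6341 = 12.9841
  (21 − 47.6341)²/47.6341 = 14.8922
  (84 − 57.3659)²/57.3659 = 12.3658
χ² = 15.6368 + 12.9841 + 14.8922 + 12.3658 = 55.879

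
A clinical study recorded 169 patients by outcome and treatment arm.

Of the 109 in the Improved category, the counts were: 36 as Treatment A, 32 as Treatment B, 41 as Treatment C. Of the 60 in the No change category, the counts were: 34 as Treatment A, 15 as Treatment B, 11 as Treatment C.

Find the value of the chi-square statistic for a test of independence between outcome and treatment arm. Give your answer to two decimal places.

10.16

Row totals: 109, 60. Column totals: 70, 47, 52. Grand total N = 169.
Expected counts (row total × column total / N):
  Improved, Treatment A: 109×70/169 = 45.148
  Improved, Treatment B: 109×47/169 = 30.314
  Improved, Treatment C: 109×52/169 = 33.538
  No change, Treatment A: 60×70/169 = 24.852
  No change, Treatment B: 60×47/169 = 16.686
  No change, Treatment C: 60×52/169 = 18.462
Contributions (O − E)²/E:
  (36 − 45.148)²/45.148 = 1.8536
  (32 − 30.314)²/30.314 = 0.0938
  (41 − 33.538)²/33.538 = 1.6602
  (34 − 24.852)²/24.852 = 3.3674
  (15 − 16.686)²/16.686 = 0.1704
  (11 − 18.462)²/18.462 = 3.0160
χ² = 1.8536 + 0.0938 + 1.6602 + 3.3674 + 0.1704 + 3.0160 = 10.16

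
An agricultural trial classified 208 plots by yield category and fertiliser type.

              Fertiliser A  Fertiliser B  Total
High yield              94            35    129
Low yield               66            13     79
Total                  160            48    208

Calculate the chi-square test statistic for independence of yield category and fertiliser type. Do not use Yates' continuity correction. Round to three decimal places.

Grand total N = 208.
Expected counts (row total × column total / N):
  High yield, Fertiliser A: 129×160/208 = 99.2308
  High yield, Fertiliser B: 129×48/208 = 29.7692
  Low yield, Fertiliser A: 79×160/208 = 60.7692
  Low yield, Fertiliser B: 79×48/208 = 18.2308
Contributions (O − E)²/E:
  (94 − 99.2308)²/99.2308 = 0.2757
  (35 − 29.7692)²/29.7692 = 0.9191
  (66 − 60.7692)²/60.7692 = 0.4502
  (13 − 18.2308)²/18.2308 = 1.5008
χ² = 0.2757 + 0.9191 + 0.4502 + 1.5008 = 3.146

3.146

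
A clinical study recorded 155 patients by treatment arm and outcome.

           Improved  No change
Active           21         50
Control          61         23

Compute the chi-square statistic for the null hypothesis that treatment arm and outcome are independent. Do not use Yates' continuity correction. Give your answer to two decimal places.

28.61

Row totals: 71, 84. Column totals: 82, 73. Grand total N = 155.
Expected counts (row total × column total / N):
  Active, Improved: 71×82/155 = 37.561
  Active, No change: 71×73/155 = 33.439
  Control, Improved: 84×82/155 = 44.439
  Control, No change: 84×73/155 = 39.561
Contributions (O − E)²/E:
  (21 − 37.561)²/37.561 = 7.3019
  (50 − 33.439)²/33.439 = 8.2020
  (61 − 44.439)²/44.439 = 6.1718
  (23 − 39.561)²/39.561 = 6.9328
χ² = 7.3019 + 8.2020 + 6.1718 + 6.9328 = 28.61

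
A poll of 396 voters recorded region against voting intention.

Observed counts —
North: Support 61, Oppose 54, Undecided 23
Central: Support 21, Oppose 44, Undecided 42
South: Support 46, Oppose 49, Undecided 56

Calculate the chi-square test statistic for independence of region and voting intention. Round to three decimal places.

26.491

Row totals: 138, 107, 151. Column totals: 128, 147, 121. Grand total N = 396.
Expected counts (row total × column total / N):
  North, Support: 138×128/396 = 44.6061
  North, Oppose: 138×147/396 = 51.2273
  North, Undecided: 138×121/396 = 42.1667
  Central, Support: 107×128/396 = 34.5859
  Central, Oppose: 107×147/396 = 39.7197
  Central, Undecided: 107×121/396 = 32.6944
  South, Support: 151×128/396 = 48.8081
  South, Oppose: 151×147/396 = 56.0530
  South, Undecided: 151×121/396 = 46.1389
Contributions (O − E)²/E:
  (61 − 44.6061)²/44.6061 = 6.0252
  (54 − 51.2273)²/51.2273 = 0.1501
  (23 − 42.1667)²/42.1667 = 8.7121
  (21 − 34.5859)²/34.5859 = 5.3368
  (44 − 39.7197)²/39.7197 = 0.4613
  (42 − 32.6944)²/32.6944 = 2.6486
  (46 − 48.8081)²/48.8081 = 0.1616
  (49 − 56.0530)²/56.0530 = 0.8875
  (56 − 46.1389)²/46.1389 = 2.1076
χ² = 6.0252 + 0.1501 + 8.7121 + 5.3368 + 0.4613 + 2.6486 + 0.1616 + 0.8875 + 2.1076 = 26.491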